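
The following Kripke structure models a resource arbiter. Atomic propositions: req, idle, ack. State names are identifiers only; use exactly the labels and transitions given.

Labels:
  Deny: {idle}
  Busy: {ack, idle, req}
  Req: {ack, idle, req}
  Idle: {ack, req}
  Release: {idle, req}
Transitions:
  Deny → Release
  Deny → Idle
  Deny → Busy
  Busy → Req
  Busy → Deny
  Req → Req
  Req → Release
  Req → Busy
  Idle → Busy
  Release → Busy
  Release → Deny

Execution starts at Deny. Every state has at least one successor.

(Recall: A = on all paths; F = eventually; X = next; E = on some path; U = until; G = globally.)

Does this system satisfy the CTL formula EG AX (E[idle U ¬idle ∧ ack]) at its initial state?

States satisfying AX (E[idle U ¬idle ∧ ack]): {Deny, Busy, Req, Idle, Release}.
States satisfying EG AX (E[idle U ¬idle ∧ ack]): {Deny, Busy, Req, Idle, Release}.
Deny ∈ Sat(EG AX (E[idle U ¬idle ∧ ack])).

Yes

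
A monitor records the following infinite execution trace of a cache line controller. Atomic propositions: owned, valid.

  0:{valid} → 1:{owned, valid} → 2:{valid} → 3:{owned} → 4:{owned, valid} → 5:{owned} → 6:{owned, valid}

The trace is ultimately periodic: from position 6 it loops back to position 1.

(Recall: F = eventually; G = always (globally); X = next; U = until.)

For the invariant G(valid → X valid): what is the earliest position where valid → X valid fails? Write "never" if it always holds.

2

Check valid → X valid at each position in order: 0 ✓, 1 ✓.
At position 2 the labels are {valid} and the next position 3 has {owned}, so valid → X valid is false there. This is the first violation.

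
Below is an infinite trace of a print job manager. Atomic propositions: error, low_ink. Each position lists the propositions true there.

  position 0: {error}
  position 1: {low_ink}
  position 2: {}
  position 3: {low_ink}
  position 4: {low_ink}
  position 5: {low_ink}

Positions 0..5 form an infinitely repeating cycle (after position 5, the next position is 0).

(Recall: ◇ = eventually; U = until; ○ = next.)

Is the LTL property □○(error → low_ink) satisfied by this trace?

○(error → low_ink) must hold at every position from 0 onward. It fails at position 5, so □○(error → low_ink) is false.

No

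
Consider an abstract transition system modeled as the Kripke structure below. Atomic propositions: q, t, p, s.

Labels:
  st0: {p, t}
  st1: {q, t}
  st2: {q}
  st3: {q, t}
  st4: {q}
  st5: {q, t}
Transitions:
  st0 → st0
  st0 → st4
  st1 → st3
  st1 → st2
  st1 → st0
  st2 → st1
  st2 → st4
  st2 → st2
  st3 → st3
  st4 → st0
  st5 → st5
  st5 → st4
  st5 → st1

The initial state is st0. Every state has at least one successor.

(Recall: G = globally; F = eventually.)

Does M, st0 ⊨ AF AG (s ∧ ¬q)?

States satisfying AG (s ∧ ¬q): ∅.
States satisfying AF AG (s ∧ ¬q): ∅.
There is a path from st0 along which AG (s ∧ ¬q) never holds.
st0 ∉ Sat(AF AG (s ∧ ¬q)).

No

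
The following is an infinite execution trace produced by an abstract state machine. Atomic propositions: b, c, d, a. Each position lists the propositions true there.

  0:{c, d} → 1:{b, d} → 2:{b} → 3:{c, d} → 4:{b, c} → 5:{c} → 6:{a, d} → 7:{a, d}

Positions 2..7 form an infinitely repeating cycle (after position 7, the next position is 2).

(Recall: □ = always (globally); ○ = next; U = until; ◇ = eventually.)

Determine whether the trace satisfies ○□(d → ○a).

Violated

The position after 0 is 1; □(d → ○a) is false there.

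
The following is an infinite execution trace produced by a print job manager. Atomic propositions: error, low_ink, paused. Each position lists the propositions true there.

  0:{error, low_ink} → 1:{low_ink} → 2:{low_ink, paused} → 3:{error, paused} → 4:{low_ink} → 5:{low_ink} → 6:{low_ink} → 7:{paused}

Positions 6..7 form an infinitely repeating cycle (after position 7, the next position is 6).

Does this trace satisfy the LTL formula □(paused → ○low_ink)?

paused → ○low_ink must hold at every position from 0 onward. It fails at position 2, so □(paused → ○low_ink) is false.
Positions where paused holds: 2, 3, 7.
Check ○low_ink at each: 2→fails, 3→ok, 7→ok.

Violated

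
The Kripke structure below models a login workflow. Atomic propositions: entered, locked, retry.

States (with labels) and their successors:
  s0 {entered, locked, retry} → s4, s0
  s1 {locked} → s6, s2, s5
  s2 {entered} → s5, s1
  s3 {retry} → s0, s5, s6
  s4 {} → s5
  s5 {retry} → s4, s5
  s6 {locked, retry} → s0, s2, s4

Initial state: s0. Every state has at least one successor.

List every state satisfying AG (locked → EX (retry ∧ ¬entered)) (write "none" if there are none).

States satisfying locked → EX (retry ∧ ¬entered): {s1, s2, s3, s4, s5}.
States satisfying AG (locked → EX (retry ∧ ¬entered)): {s4, s5}.

{s4, s5}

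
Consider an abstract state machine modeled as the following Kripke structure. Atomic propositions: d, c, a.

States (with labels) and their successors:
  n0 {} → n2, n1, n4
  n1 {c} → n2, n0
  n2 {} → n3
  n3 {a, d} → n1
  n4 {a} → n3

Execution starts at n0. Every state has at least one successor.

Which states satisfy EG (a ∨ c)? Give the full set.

none

States satisfying a ∨ c: {n1, n3, n4}.
States satisfying EG (a ∨ c): ∅.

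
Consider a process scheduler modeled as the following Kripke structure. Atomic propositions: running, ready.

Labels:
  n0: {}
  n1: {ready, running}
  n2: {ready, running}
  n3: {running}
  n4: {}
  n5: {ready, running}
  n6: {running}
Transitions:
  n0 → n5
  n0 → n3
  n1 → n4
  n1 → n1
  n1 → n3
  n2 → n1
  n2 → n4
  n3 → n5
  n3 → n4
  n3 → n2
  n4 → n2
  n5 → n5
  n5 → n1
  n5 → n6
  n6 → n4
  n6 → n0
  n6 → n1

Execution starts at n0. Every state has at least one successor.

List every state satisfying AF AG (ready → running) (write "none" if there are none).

States satisfying AG (ready → running): {n0, n1, n2, n3, n4, n5, n6}.
States satisfying AF AG (ready → running): {n0, n1, n2, n3, n4, n5, n6}.

{n0, n1, n2, n3, n4, n5, n6}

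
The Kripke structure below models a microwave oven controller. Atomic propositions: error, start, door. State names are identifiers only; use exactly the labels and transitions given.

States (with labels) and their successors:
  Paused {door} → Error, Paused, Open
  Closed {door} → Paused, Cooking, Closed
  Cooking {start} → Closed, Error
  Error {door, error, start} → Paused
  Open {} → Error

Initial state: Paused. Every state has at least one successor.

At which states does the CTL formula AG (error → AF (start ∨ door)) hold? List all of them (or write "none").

States satisfying error → AF (start ∨ door): {Paused, Closed, Cooking, Error, Open}.
States satisfying AG (error → AF (start ∨ door)): {Paused, Closed, Cooking, Error, Open}.

{Paused, Closed, Cooking, Error, Open}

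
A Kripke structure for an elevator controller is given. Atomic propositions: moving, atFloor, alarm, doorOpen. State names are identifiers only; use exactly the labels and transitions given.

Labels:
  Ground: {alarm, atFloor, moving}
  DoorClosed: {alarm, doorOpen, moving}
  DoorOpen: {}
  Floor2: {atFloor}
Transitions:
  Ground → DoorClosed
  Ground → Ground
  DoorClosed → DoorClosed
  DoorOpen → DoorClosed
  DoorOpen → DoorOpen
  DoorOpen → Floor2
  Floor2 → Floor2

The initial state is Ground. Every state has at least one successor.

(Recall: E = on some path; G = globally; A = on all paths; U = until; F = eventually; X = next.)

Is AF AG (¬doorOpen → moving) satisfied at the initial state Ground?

Yes

States satisfying AG (¬doorOpen → moving): {Ground, DoorClosed}.
States satisfying AF AG (¬doorOpen → moving): {Ground, DoorClosed}.
Ground ∈ Sat(AF AG (¬doorOpen → moving)).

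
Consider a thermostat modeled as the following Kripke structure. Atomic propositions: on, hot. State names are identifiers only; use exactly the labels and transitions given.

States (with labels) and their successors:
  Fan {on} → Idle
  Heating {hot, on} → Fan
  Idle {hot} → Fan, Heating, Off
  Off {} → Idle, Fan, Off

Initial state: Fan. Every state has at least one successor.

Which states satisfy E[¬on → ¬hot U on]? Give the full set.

{Fan, Heating, Off}

States satisfying ¬on → ¬hot: {Fan, Heating, Off}.
States satisfying on: {Fan, Heating}.
States satisfying E[¬on → ¬hot U on]: {Fan, Heating, Off}.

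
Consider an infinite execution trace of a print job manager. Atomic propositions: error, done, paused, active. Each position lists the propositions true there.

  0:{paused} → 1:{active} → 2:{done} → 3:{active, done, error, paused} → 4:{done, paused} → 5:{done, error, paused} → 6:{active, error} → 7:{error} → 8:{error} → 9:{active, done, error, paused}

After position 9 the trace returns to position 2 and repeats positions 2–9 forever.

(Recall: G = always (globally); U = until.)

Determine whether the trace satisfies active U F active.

Yes

Walking from position 0: F active first holds at position 0, and active holds at every earlier position along the way, so active U F active holds.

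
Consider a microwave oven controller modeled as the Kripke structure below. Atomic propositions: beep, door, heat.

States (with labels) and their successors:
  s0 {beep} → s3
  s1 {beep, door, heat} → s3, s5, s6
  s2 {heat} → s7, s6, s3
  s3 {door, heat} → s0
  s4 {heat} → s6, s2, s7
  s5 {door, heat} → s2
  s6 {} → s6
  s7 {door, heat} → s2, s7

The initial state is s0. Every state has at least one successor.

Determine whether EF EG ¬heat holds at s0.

States satisfying EG ¬heat: {s6}.
States satisfying EF EG ¬heat: {s1, s2, s4, s5, s6, s7}.
No suitable path/successor from s0 witnesses the formula.
s0 ∉ Sat(EF EG ¬heat).

Violated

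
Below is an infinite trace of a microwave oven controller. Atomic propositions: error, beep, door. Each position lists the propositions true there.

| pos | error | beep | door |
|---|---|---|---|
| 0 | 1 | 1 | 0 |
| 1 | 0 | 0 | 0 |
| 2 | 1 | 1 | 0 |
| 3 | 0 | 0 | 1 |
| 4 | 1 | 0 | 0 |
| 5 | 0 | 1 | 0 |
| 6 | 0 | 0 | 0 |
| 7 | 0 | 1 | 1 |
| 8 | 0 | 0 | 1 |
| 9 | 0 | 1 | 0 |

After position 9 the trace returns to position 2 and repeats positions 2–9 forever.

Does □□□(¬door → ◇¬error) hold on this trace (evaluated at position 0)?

Satisfied

□□(¬door → ◇¬error) holds at every position 0..9, and those are all positions ever visited, so □□□(¬door → ◇¬error) holds.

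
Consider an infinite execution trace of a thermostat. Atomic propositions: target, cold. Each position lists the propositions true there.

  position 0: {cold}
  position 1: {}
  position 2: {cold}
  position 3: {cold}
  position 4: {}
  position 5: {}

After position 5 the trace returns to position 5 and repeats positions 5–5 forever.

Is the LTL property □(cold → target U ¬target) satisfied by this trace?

cold → target U ¬target holds at every position 0..5, and those are all positions ever visited, so □(cold → target U ¬target) holds.
Positions where cold holds: 0, 2, 3.
Check target U ¬target at each: 0→ok, 2→ok, 3→ok.

Satisfied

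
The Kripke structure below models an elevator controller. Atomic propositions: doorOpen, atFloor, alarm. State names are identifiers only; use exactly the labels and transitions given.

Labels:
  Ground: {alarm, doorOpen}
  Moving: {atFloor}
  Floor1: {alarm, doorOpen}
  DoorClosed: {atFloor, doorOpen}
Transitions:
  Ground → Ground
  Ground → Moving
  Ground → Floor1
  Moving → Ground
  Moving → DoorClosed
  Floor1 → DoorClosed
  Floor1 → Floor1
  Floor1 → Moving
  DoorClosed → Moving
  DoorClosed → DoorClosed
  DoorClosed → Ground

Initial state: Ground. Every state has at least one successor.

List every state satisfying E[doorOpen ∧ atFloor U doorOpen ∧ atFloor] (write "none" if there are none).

{DoorClosed}

States satisfying doorOpen ∧ atFloor: {DoorClosed}.
States satisfying E[doorOpen ∧ atFloor U doorOpen ∧ atFloor]: {DoorClosed}.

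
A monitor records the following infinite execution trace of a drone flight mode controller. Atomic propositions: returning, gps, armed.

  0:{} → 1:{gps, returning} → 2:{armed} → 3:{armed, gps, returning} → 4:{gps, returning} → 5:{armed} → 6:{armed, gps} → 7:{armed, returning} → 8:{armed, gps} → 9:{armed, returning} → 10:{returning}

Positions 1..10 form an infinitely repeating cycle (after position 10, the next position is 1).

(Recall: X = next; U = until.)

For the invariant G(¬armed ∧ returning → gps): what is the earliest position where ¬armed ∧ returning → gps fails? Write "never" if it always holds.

10

Check ¬armed ∧ returning → gps at each position in order: 0 ✓, 1 ✓, 2 ✓, 3 ✓, 4 ✓, 5 ✓, 6 ✓, 7 ✓, 8 ✓, 9 ✓.
At position 10 the labels are {returning}, so ¬armed ∧ returning → gps is false there. This is the first violation.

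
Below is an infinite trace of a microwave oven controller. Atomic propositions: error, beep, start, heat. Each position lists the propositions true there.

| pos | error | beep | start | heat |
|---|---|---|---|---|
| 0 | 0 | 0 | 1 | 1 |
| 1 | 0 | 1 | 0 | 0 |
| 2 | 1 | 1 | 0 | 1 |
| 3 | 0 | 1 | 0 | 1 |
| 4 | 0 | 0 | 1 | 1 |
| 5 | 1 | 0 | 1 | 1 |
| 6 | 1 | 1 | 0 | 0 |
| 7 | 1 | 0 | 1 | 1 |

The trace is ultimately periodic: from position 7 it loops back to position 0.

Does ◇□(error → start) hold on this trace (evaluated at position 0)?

Does not hold

□(error → start) is false at every position 0..7, so it never becomes true and ◇□(error → start) fails.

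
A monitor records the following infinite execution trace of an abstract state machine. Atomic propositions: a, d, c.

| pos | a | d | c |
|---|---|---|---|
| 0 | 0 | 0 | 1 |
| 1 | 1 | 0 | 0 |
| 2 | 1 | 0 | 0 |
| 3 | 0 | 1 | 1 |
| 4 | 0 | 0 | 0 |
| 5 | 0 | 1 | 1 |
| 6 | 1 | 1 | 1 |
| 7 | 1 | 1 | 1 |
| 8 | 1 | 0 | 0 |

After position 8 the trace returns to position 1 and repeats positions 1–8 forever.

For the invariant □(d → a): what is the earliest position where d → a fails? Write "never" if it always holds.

Check d → a at each position in order: 0 ✓, 1 ✓, 2 ✓.
At position 3 the labels are {c, d}, so d → a is false there. This is the first violation.

3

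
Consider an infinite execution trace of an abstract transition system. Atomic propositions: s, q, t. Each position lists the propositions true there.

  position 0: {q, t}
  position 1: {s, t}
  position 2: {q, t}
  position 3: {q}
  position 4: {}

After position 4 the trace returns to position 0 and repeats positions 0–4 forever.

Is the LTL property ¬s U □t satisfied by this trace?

Walking from position 0: at position 1, □t has not yet held and ¬s fails, so ¬s U □t is false.

No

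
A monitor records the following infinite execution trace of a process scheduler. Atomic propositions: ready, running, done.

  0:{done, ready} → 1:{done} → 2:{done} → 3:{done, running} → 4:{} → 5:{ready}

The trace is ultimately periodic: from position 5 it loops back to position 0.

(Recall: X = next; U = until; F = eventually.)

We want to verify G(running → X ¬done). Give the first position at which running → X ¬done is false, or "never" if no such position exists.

never

running → X ¬done holds at every position 0..5, and those are all the positions the trace ever visits, so the invariant G(running → X ¬done) is never violated.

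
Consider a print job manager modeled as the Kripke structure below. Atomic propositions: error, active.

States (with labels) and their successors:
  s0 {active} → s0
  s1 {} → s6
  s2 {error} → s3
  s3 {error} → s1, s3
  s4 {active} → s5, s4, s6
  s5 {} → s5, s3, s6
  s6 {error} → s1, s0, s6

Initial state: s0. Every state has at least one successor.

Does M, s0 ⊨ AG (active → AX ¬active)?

Violated

States satisfying active → AX ¬active: {s1, s2, s3, s5, s6}.
States satisfying AG (active → AX ¬active): ∅.
s0 is reachable from s0 and violates active → AX ¬active, so AG fails at s0.
s0 ∉ Sat(AG (active → AX ¬active)).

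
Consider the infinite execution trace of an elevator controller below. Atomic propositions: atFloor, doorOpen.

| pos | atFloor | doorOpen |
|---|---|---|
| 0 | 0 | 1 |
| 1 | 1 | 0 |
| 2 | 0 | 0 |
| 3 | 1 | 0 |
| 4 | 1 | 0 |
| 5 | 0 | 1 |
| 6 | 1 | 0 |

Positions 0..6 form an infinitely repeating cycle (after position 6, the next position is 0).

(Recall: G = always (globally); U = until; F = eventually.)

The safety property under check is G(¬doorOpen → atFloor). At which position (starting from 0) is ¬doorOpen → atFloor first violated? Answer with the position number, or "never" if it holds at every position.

Check ¬doorOpen → atFloor at each position in order: 0 ✓, 1 ✓.
At position 2 the labels are {}, so ¬doorOpen → atFloor is false there. This is the first violation.

2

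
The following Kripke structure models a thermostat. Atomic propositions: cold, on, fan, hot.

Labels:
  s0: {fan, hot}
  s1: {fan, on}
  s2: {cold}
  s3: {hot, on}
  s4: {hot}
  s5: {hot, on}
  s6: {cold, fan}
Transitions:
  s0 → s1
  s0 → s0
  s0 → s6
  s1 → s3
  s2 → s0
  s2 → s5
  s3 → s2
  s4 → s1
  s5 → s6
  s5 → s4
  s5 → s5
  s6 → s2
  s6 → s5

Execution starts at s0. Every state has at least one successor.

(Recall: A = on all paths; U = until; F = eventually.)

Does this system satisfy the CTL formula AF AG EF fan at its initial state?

States satisfying AG EF fan: {s0, s1, s2, s3, s4, s5, s6}.
States satisfying AF AG EF fan: {s0, s1, s2, s3, s4, s5, s6}.
s0 ∈ Sat(AF AG EF fan).

Satisfied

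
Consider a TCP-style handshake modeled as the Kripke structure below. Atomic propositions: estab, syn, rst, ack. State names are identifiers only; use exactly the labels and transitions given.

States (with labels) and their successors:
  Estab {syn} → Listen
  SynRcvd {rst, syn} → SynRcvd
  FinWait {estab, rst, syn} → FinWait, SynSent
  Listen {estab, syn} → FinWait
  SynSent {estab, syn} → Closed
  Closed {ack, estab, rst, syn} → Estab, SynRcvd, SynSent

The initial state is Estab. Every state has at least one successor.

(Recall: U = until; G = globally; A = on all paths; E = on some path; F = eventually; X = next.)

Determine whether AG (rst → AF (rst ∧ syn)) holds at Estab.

States satisfying rst → AF (rst ∧ syn): {Estab, SynRcvd, FinWait, Listen, SynSent, Closed}.
States satisfying AG (rst → AF (rst ∧ syn)): {Estab, SynRcvd, FinWait, Listen, SynSent, Closed}.
Every state reachable from Estab satisfies rst → AF (rst ∧ syn).
Estab ∈ Sat(AG (rst → AF (rst ∧ syn))).

Holds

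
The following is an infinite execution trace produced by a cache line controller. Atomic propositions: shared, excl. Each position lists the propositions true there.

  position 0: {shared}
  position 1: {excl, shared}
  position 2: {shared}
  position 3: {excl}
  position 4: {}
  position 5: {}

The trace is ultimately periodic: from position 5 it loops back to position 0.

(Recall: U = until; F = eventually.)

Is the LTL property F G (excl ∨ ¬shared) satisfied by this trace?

No

G (excl ∨ ¬shared) is false at every position 0..5, so it never becomes true and F G (excl ∨ ¬shared) fails.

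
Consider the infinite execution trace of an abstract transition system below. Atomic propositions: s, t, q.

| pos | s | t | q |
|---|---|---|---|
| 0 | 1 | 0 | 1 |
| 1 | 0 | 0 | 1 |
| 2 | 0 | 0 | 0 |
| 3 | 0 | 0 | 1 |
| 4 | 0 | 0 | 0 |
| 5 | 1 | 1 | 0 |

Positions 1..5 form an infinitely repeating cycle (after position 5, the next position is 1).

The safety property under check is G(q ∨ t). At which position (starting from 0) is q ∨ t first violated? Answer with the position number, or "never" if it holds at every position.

2

Check q ∨ t at each position in order: 0 ✓, 1 ✓.
At position 2 the labels are {}, so q ∨ t is false there. This is the first violation.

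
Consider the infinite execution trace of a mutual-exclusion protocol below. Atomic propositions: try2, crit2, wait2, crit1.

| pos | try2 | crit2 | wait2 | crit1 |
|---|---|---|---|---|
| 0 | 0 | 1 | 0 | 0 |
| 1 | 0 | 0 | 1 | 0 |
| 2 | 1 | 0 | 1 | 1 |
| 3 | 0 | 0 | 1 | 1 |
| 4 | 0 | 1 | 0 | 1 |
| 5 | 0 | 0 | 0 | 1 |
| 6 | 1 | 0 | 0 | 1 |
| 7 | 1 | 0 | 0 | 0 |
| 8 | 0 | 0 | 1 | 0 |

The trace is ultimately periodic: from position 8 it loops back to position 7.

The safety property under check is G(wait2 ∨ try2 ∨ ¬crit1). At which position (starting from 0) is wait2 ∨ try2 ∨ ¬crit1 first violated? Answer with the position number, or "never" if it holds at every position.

Check wait2 ∨ try2 ∨ ¬crit1 at each position in order: 0 ✓, 1 ✓, 2 ✓, 3 ✓.
At position 4 the labels are {crit1, crit2}, so wait2 ∨ try2 ∨ ¬crit1 is false there. This is the first violation.

4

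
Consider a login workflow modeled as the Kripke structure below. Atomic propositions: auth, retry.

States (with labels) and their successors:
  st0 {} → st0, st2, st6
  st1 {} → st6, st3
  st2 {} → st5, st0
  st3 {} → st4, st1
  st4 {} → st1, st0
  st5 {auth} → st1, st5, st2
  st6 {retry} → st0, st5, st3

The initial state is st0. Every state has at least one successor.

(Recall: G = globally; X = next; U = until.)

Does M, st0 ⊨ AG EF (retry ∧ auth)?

Does not hold

States satisfying EF (retry ∧ auth): ∅.
States satisfying AG EF (retry ∧ auth): ∅.
st0 is reachable from st0 and violates EF (retry ∧ auth), so AG fails at st0.
st0 ∉ Sat(AG EF (retry ∧ auth)).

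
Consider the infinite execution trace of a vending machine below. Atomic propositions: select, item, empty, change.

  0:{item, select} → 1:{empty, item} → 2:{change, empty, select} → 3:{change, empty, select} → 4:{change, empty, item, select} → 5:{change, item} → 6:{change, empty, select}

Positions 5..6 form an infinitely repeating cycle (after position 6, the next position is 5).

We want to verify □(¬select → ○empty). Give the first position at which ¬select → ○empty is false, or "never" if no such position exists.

¬select → ○empty holds at every position 0..6, and those are all the positions the trace ever visits, so the invariant □(¬select → ○empty) is never violated.

never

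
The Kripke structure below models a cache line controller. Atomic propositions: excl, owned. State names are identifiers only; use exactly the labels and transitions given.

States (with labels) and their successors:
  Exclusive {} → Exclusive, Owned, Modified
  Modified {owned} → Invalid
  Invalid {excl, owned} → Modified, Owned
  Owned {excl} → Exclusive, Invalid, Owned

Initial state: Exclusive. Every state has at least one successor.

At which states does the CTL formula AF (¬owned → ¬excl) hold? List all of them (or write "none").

{Exclusive, Modified, Invalid}

States satisfying ¬owned → ¬excl: {Exclusive, Modified, Invalid}.
States satisfying AF (¬owned → ¬excl): {Exclusive, Modified, Invalid}.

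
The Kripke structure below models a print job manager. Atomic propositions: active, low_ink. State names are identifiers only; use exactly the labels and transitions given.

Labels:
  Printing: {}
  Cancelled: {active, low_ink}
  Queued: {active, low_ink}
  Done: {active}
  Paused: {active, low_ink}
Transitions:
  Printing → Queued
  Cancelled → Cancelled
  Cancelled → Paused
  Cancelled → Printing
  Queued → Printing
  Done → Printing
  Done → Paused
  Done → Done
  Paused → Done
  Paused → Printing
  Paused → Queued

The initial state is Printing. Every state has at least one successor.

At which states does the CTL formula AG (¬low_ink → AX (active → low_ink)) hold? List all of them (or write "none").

{Printing, Queued}

States satisfying ¬low_ink → AX (active → low_ink): {Printing, Cancelled, Queued, Paused}.
States satisfying AG (¬low_ink → AX (active → low_ink)): {Printing, Queued}.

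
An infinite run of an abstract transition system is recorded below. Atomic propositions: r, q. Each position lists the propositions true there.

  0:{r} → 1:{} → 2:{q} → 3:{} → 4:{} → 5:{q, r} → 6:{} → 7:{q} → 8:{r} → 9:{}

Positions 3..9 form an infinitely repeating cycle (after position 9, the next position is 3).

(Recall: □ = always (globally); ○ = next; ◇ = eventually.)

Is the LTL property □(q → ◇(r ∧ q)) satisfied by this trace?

q → ◇(r ∧ q) holds at every position 0..9, and those are all positions ever visited, so □(q → ◇(r ∧ q)) holds.
Positions where q holds: 2, 5, 7.
Check ◇(r ∧ q) at each: 2→ok, 5→ok, 7→ok.

Satisfied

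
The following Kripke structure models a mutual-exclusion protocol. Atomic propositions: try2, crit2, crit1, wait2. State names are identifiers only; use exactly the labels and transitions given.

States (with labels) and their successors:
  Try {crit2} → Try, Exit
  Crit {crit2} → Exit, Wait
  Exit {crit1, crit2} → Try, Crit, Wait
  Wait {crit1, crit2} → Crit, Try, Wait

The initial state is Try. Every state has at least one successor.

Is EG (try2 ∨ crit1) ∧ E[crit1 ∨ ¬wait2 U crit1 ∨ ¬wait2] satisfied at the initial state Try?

Does not hold

States satisfying try2 ∨ crit1: {Exit, Wait}.
States satisfying EG (try2 ∨ crit1): {Exit, Wait}.
States satisfying crit1 ∨ ¬wait2: {Try, Crit, Exit, Wait}.
States satisfying E[crit1 ∨ ¬wait2 U crit1 ∨ ¬wait2]: {Try, Crit, Exit, Wait}.
States satisfying EG (try2 ∨ crit1) ∧ E[crit1 ∨ ¬wait2 U crit1 ∨ ¬wait2]: {Exit, Wait}.
Try ∉ Sat(EG (try2 ∨ crit1) ∧ E[crit1 ∨ ¬wait2 U crit1 ∨ ¬wait2]).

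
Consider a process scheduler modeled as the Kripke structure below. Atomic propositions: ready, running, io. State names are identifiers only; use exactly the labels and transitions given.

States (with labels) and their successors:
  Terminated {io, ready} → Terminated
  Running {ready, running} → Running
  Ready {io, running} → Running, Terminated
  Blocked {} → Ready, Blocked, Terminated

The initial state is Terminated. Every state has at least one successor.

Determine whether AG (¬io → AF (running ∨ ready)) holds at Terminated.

Yes

States satisfying ¬io → AF (running ∨ ready): {Terminated, Running, Ready}.
States satisfying AG (¬io → AF (running ∨ ready)): {Terminated, Running, Ready}.
Every state reachable from Terminated satisfies ¬io → AF (running ∨ ready).
Terminated ∈ Sat(AG (¬io → AF (running ∨ ready))).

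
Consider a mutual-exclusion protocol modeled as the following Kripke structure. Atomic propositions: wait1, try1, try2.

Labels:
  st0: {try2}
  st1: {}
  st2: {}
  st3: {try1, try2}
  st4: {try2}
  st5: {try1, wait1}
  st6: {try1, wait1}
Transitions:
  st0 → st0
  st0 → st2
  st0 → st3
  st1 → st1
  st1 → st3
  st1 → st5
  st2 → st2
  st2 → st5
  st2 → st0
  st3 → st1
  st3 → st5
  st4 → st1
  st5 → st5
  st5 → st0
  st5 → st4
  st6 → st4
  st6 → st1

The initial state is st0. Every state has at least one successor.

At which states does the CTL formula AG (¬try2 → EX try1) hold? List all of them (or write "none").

{st0, st1, st2, st3, st4, st5}

States satisfying ¬try2 → EX try1: {st0, st1, st2, st3, st4, st5}.
States satisfying AG (¬try2 → EX try1): {st0, st1, st2, st3, st4, st5}.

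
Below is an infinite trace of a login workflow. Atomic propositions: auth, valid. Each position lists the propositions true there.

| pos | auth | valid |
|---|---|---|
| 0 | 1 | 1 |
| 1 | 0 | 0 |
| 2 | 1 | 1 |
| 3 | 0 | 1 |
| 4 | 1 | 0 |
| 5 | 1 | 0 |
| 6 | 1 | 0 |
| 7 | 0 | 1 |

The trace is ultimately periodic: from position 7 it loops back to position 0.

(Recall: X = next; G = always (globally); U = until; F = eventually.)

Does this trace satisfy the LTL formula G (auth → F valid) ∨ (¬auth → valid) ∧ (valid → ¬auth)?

Yes

auth → F valid holds at every position 0..7, and those are all positions ever visited, so G (auth → F valid) holds.
Positions where auth holds: 0, 2, 4, 5, 6.
Check F valid at each: 0→ok, 2→ok, 4→ok, 5→ok, 6→ok.
At position 0: G (auth → F valid) is true; (¬auth → valid) ∧ (valid → ¬auth) is false; so G (auth → F valid) ∨ (¬auth → valid) ∧ (valid → ¬auth) is true.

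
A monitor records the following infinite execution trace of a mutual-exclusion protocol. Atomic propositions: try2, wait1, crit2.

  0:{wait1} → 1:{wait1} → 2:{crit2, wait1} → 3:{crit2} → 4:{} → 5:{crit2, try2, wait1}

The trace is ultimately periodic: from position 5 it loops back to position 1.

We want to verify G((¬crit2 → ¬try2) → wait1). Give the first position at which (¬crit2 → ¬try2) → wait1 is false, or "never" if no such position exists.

3

Check (¬crit2 → ¬try2) → wait1 at each position in order: 0 ✓, 1 ✓, 2 ✓.
At position 3 the labels are {crit2}, so (¬crit2 → ¬try2) → wait1 is false there. This is the first violation.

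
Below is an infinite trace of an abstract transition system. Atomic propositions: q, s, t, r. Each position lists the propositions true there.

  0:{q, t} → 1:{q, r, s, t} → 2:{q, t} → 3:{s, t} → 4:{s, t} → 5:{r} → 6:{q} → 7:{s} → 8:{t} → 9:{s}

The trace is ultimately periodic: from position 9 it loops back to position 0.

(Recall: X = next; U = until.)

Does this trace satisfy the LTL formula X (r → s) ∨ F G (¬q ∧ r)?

Satisfied

The position after 0 is 1; r → s is true there.
G (¬q ∧ r) is false at every position 0..9, so it never becomes true and F G (¬q ∧ r) fails.
At position 0: X (r → s) is true; F G (¬q ∧ r) is false; so X (r → s) ∨ F G (¬q ∧ r) is true.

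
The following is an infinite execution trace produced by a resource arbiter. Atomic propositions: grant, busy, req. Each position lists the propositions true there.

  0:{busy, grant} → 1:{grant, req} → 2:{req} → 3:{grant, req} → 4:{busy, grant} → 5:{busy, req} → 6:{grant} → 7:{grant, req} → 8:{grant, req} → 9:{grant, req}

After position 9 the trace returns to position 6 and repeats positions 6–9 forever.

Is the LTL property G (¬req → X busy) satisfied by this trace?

No

¬req → X busy must hold at every position from 0 onward. It fails at position 0, so G (¬req → X busy) is false.
Positions where ¬req holds: 0, 4, 6.
Check X busy at each: 0→fails, 4→ok, 6→fails.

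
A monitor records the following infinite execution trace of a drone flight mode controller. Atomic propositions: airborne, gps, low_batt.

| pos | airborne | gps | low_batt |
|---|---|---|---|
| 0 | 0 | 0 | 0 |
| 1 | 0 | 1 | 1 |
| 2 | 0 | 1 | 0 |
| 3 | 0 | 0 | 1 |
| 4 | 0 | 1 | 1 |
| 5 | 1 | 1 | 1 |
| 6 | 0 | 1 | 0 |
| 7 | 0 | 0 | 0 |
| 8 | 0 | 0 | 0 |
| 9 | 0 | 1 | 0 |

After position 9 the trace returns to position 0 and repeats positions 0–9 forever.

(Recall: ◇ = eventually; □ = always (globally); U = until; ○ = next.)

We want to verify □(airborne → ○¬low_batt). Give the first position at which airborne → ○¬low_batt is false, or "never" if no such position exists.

airborne → ○¬low_batt holds at every position 0..9, and those are all the positions the trace ever visits, so the invariant □(airborne → ○¬low_batt) is never violated.

never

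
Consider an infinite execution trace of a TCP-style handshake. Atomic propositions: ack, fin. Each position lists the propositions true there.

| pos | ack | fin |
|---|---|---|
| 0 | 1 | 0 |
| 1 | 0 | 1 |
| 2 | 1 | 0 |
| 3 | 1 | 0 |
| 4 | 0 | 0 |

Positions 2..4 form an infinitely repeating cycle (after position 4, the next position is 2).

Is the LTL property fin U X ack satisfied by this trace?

Walking from position 0: at position 0, X ack has not yet held and fin fails, so fin U X ack is false.

Violated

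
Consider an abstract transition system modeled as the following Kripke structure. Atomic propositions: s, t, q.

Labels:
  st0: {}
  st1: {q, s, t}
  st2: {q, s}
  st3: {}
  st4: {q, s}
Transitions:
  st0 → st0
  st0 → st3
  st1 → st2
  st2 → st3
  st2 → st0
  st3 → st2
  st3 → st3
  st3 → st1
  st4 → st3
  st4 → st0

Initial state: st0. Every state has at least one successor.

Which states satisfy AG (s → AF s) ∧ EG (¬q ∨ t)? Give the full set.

{st0, st3}

States satisfying s → AF s: {st0, st1, st2, st3, st4}.
States satisfying AG (s → AF s): {st0, st1, st2, st3, st4}.
States satisfying ¬q ∨ t: {st0, st1, st3}.
States satisfying EG (¬q ∨ t): {st0, st3}.
States satisfying AG (s → AF s) ∧ EG (¬q ∨ t): {st0, st3}.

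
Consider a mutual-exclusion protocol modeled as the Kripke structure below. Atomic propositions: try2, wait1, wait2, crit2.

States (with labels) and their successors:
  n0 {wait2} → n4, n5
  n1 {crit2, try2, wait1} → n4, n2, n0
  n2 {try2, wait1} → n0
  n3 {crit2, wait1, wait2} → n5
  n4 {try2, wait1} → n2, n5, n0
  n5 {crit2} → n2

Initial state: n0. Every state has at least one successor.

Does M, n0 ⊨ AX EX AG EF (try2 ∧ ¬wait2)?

States satisfying EX AG EF (try2 ∧ ¬wait2): {n0, n1, n2, n3, n4, n5}.
States satisfying AX EX AG EF (try2 ∧ ¬wait2): {n0, n1, n2, n3, n4, n5}.
n0 ∈ Sat(AX EX AG EF (try2 ∧ ¬wait2)).

Yes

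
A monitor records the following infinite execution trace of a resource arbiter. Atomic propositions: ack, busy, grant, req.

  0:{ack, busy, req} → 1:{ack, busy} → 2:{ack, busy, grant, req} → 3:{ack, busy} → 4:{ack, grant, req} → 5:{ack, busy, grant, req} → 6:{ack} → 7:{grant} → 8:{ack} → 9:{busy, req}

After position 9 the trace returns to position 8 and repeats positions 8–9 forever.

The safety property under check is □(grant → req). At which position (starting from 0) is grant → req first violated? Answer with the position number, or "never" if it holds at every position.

Check grant → req at each position in order: 0 ✓, 1 ✓, 2 ✓, 3 ✓, 4 ✓, 5 ✓, 6 ✓.
At position 7 the labels are {grant}, so grant → req is false there. This is the first violation.

7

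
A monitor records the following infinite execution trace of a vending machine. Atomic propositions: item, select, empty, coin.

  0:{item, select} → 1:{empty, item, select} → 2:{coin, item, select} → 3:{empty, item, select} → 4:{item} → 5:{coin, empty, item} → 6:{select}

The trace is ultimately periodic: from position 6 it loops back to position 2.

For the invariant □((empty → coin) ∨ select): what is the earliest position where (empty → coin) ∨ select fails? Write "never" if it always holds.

never

(empty → coin) ∨ select holds at every position 0..6, and those are all the positions the trace ever visits, so the invariant □((empty → coin) ∨ select) is never violated.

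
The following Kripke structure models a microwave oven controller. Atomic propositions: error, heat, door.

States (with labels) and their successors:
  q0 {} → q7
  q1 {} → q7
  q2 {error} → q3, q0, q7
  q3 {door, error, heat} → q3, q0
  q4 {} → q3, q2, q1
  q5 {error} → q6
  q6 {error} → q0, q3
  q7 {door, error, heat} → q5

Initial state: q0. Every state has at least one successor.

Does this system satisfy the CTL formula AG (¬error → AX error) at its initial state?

Holds

States satisfying ¬error → AX error: {q0, q1, q2, q3, q5, q6, q7}.
States satisfying AG (¬error → AX error): {q0, q1, q2, q3, q5, q6, q7}.
Every state reachable from q0 satisfies ¬error → AX error.
q0 ∈ Sat(AG (¬error → AX error)).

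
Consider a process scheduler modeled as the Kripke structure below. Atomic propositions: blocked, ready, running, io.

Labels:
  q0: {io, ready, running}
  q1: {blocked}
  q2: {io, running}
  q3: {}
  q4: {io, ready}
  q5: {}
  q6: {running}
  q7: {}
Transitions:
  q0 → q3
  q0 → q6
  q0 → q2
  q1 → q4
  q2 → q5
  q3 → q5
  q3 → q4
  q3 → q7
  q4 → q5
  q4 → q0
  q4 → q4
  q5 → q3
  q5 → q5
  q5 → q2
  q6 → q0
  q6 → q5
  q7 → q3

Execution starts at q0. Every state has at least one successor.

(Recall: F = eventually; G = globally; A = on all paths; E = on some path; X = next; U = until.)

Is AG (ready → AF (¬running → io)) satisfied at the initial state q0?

Satisfied

States satisfying ready → AF (¬running → io): {q0, q1, q2, q3, q4, q5, q6, q7}.
States satisfying AG (ready → AF (¬running → io)): {q0, q1, q2, q3, q4, q5, q6, q7}.
Every state reachable from q0 satisfies ready → AF (¬running → io).
q0 ∈ Sat(AG (ready → AF (¬running → io))).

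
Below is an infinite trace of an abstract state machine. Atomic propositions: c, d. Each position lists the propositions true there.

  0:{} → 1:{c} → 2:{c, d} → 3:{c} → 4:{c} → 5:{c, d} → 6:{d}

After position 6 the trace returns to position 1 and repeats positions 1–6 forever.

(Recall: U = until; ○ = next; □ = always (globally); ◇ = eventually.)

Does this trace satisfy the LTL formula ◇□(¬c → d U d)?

Holds

□(¬c → d U d) holds at position 1, which is reachable from 0, so ◇□(¬c → d U d) holds.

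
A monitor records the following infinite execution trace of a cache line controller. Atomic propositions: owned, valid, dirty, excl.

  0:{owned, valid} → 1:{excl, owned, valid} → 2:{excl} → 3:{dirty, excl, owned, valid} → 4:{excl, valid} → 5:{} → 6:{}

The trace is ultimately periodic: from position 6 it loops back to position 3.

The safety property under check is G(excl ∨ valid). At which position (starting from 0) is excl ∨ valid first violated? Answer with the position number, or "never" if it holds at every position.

5

Check excl ∨ valid at each position in order: 0 ✓, 1 ✓, 2 ✓, 3 ✓, 4 ✓.
At position 5 the labels are {}, so excl ∨ valid is false there. This is the first violation.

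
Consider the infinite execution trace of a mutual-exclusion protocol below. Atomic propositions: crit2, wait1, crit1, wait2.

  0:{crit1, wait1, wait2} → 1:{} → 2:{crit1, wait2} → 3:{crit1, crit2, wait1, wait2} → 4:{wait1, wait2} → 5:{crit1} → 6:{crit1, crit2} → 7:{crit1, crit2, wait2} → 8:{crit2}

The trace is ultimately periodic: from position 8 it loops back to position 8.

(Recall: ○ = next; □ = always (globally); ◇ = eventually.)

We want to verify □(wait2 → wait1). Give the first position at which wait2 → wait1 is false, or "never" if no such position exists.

Check wait2 → wait1 at each position in order: 0 ✓, 1 ✓.
At position 2 the labels are {crit1, wait2}, so wait2 → wait1 is false there. This is the first violation.

2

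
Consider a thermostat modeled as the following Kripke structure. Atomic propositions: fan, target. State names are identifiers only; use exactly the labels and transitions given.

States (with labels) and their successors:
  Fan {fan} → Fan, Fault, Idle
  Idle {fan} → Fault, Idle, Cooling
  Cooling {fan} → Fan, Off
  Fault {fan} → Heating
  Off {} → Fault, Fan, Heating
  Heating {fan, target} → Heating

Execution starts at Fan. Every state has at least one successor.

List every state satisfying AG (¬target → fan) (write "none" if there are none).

{Fault, Heating}

States satisfying ¬target → fan: {Fan, Idle, Cooling, Fault, Heating}.
States satisfying AG (¬target → fan): {Fault, Heating}.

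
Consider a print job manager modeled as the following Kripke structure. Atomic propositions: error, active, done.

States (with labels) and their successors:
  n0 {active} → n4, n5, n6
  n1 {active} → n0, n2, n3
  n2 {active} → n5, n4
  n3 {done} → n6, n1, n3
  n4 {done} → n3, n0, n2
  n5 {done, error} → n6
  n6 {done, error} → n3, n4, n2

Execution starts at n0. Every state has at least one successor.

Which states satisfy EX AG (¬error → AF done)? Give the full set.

States satisfying AG (¬error → AF done): {n0, n1, n2, n3, n4, n5, n6}.
States satisfying EX AG (¬error → AF done): {n0, n1, n2, n3, n4, n5, n6}.

{n0, n1, n2, n3, n4, n5, n6}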